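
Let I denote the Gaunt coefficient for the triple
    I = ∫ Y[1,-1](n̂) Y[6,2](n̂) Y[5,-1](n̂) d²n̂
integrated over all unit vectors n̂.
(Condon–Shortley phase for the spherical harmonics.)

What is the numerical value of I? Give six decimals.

m-sum 0 ✓  L=12 even ✓  5≤5≤7 ✓
Π(2lᵢ+1) = 3×13×11 = 429
triangle coeff Δ(1,6,5) = 1/858
Σ_t [1,1]: t=1:−1/14400 = -1/14400
(3j)²=6/143 [(1 6 5; 0 0 0)], sign=+1
Σ_t [2,2]: t=2:+1/34560 = 1/34560
(3j)²=14/429 [(1 6 5; -1 2 -1)], sign=+1
⇒ 4πI² = 84/143
I = (+1)√(84/143/(4π)) = 0.21620548

0.216205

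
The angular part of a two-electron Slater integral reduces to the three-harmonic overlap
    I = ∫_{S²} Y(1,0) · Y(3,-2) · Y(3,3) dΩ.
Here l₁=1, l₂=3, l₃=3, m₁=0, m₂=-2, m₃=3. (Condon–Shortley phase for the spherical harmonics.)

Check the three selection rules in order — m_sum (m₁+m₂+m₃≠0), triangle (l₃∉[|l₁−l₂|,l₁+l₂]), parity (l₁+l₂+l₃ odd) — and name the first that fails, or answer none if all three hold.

m₁+m₂+m₃ = 0 − 2 + 3 = 1  ✗
triangle: |1−3|=2 ≤ l₃=3 ≤ 1+3=4
parity: l₁+l₂+l₃ = 7 is odd

m_sum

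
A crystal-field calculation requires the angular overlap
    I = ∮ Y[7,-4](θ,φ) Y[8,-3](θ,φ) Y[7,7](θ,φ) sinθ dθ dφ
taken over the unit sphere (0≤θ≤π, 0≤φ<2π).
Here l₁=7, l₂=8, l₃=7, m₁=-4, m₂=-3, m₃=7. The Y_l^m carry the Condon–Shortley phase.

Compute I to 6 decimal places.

m-sum 0 ✓  L=22 even ✓  1≤7≤15 ✓
Π(2lᵢ+1) = 15×17×15 = 3825
triangle coeff Δ(7,8,7) = 1/22086194130
Σ_t [1,7]: t=1:−1/18289152000 t=2:+1/248832000 t=3:−1/24883200 t=4:+1/11943936 t=5:−1/24883200 t=6:+1/248832000 t=7:−1/18289152000 = 11/975421440
(3j)²=1750/289731 [(7 8 7; 0 0 0)], sign=-1
Σ_t [5,5]: t=5:−1/20901888000 = -1/20901888000
(3j)²=77/7429 [(7 8 7; -4 -3 7)], sign=-1
⇒ 4πI² = 10106250/42204149
I = (+1)√(10106250/42204149/(4π)) = 0.13804240

0.138042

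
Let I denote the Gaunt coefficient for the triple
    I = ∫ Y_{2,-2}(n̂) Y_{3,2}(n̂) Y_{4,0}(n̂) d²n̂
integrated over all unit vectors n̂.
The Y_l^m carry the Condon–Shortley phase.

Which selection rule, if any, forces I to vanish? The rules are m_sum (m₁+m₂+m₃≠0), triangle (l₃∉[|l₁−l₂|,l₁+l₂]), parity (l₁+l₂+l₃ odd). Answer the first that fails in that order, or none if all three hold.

parity

Σmᵢ = 0  ✓
l₃∈[|l₁−l₂|,l₁+l₂]=[1,5], have l₃=4  ✓
Σlᵢ = 9 ⇒ odd  ✗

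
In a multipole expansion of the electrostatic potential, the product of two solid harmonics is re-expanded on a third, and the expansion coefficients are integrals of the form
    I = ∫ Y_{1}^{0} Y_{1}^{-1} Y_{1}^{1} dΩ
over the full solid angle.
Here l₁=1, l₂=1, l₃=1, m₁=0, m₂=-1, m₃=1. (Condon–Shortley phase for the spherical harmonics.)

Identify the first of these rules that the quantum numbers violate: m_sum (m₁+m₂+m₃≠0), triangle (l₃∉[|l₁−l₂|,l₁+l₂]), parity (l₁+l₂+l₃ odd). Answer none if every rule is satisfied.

parity

m₁+m₂+m₃ = 0 − 1 + 1 = 0  ✓
triangle: |1−1|=0 ≤ l₃=1 ≤ 1+1=2  ✓
parity: l₁+l₂+l₃ = 3 is odd  ✗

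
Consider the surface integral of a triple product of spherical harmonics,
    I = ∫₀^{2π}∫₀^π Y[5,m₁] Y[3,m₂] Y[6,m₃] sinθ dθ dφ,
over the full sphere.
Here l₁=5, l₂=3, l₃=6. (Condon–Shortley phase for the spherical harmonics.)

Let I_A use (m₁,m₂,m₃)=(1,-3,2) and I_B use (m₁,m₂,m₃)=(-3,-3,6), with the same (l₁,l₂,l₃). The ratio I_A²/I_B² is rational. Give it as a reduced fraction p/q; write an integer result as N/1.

70/33

Shared (l₁,l₂,l₃)=(5,3,6): N and (l;000)² cancel in I_A²/I_B².
A: Δ = 2!·8!·4!/15! = 1/675675; Racah Σ t=0..0: t=0:+1/27648 = 1/27648; ⇒ 3j(5 3 6; 1 -3 2)² = 10/429, sgn +1
B: Δ = 2!·8!·4!/15! = 1/675675; Racah Σ t=0..0: t=0:+1/1935360 = 1/1935360; ⇒ 3j(5 3 6; -3 -3 6)² = 1/91, sgn +1
I_A²/I_B² = (10/429)/(1/91) = 70/33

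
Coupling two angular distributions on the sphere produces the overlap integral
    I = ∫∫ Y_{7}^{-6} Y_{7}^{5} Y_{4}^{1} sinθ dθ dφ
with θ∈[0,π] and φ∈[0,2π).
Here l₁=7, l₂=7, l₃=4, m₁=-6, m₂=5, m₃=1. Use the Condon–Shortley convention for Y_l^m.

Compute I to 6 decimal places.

-0.082726

Checks pass: Σm=0; 18 even; l₃=4∈[0,14].
(2·7+1)(2·7+1)(2·4+1) = 2025
Δ: 10! 4! 4! / 19! → 1/58198140
sum: t=3:−1/17418240 t=4:+1/622080 t=5:−1/230400 t=6:+1/622080 t=7:−1/17418240 = -1/806400
3j²(7 7 4; 0 0 0) = Δ·Π!·Σ² = 2268/230945  (sign -1)
sum: t=9:−1/52254720 t=10:+1/87091200 = -1/130636800
3j²(7 7 4; -6 5 1) = Δ·Π!·Σ² = 88/20349  (sign +1)
combine: 4πI² = 2025·2268/230945·88/20349 = 116640/1356277
take √, sign -1: I = -0.08272650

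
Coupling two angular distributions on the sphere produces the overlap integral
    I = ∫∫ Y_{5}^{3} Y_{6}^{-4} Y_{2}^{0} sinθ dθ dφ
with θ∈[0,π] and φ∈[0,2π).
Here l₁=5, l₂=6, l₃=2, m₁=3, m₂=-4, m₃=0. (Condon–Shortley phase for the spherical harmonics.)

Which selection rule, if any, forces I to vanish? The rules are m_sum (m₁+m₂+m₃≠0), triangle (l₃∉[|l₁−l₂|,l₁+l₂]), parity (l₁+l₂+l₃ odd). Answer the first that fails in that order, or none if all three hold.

m_sum

m₁+m₂+m₃ = 3 − 4 + 0 = -1  ✗
triangle: |5−6|=1 ≤ l₃=2 ≤ 5+6=11
parity: l₁+l₂+l₃ = 13 is odd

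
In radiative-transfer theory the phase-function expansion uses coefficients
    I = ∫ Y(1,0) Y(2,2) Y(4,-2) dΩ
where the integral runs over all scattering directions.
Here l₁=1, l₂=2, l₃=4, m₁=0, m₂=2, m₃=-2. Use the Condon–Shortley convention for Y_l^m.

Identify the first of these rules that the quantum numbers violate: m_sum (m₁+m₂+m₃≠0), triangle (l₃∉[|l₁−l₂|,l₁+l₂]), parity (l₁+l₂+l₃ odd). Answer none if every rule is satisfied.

Σmᵢ = 0  ✓
l₃∈[|l₁−l₂|,l₁+l₂]=[1,3], have l₃=4  ✗
Σlᵢ = 7 ⇒ odd

triangle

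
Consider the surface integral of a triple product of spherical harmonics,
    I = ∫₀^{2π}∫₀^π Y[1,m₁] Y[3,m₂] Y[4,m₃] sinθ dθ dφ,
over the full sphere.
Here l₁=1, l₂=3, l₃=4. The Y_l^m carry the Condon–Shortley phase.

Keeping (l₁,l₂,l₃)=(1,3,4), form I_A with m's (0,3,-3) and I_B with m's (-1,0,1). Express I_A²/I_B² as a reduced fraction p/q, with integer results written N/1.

7/10

Same 1,3,4: normalisation and zero-m 3j drop out of the ratio.
A: Δ: 0! 2! 6! / 9! → 1/252; sum: t=0:+1/720 = 1/720; 3j²(1 3 4; 0 3 -3) = Δ·Π!·Σ² = 1/36  (sign -1)
B: Δ: 0! 2! 6! / 9! → 1/252; sum: t=0:+1/72 = 1/72; 3j²(1 3 4; -1 0 1) = Δ·Π!·Σ² = 5/126  (sign -1)
I_A²/I_B² = (1/36)/(5/126) = 7/10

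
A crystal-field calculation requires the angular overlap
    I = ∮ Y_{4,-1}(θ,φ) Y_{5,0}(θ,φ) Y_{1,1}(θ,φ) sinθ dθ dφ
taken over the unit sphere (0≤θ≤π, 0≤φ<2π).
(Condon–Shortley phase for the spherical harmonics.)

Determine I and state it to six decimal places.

0.155288

Rules hold: Σm=0, L=10 even, 1≤1≤9.
N = 9·11·3 = 297
Δ = 8!·0!·2!/11! = 1/495
Racah Σ t=4..4: t=4:+1/576 = 1/576
⇒ 3j(4 5 1; 0 0 0)² = 5/99, sgn -1
Racah Σ t=5..5: t=5:−1/1440 = -1/1440
⇒ 3j(4 5 1; -1 0 1)² = 2/99, sgn -1
4πI² = N·(3j₀)²·(3jₘ)² = 10/33
I = +1·√(0.30303/4π) = 0.15528807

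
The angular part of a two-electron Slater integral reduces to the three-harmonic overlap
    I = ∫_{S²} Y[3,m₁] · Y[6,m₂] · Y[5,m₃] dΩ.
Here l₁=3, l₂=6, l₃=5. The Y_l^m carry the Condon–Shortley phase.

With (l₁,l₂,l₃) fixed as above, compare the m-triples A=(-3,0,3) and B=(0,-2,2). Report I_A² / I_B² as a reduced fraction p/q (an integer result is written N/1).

7/2

Shared (l₁,l₂,l₃)=(3,6,5): N and (l;000)² cancel in I_A²/I_B².
A: Δ = 4!·2!·8!/15! = 1/675675; Racah Σ t=4..4: t=4:+1/69120 = 1/69120; ⇒ 3j(3 6 5; -3 0 3)² = 4/429, sgn +1
B: Δ = 4!·2!·8!/15! = 1/675675; Racah Σ t=1..3: t=1:−1/8640 t=2:+1/5760 t=3:−1/60480 = 1/24192; ⇒ 3j(3 6 5; 0 -2 2)² = 8/3003, sgn -1
I_A²/I_B² = (4/429)/(8/3003) = 7/2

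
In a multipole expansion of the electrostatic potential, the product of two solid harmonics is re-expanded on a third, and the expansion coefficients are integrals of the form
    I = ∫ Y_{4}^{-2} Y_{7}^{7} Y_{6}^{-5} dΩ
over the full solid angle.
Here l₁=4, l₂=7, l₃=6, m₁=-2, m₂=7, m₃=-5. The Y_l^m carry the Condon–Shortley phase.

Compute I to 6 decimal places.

l₁+l₂+l₃=17 is odd: 3j(l;000)=0 ⇒ I=0

0.000000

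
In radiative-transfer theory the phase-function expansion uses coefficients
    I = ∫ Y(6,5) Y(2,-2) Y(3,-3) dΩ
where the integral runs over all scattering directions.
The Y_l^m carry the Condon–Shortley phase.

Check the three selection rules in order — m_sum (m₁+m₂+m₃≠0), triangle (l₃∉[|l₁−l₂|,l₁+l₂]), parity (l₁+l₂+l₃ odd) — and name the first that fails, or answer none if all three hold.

azimuthal sum: 5 − 2 − 3 = 0  ✓
4 ≤ 3 ≤ 8 (triangle on l)  ✗
L = 6 + 2 + 3 = 11 (odd)

triangle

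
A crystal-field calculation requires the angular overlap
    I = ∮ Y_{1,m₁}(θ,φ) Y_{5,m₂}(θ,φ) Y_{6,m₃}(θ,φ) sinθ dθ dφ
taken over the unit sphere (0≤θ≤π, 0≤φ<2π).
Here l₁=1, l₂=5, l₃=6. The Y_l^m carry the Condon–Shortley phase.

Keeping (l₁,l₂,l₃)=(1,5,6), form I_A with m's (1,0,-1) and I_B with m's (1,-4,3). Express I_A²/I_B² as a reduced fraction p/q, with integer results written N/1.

7/1

l's match ⇒ only the (l;m) 3-j factors differ between A and B.
A: triangle coeff Δ(1,5,6) = 1/858; Σ_t [0,0]: t=0:+1/28800 = 1/28800; (3j)²=7/286 [(1 5 6; 1 0 -1)], sign=-1
B: triangle coeff Δ(1,5,6) = 1/858; Σ_t [0,0]: t=0:+1/725760 = 1/725760; (3j)²=1/286 [(1 5 6; 1 -4 3)], sign=-1
I_A²/I_B² = (7/286)/(1/286) = 7/1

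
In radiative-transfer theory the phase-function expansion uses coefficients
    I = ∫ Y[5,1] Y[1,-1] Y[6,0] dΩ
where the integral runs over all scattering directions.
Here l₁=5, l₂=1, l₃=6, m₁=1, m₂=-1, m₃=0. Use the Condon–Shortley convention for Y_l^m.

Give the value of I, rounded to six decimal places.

0.158246

Rules hold: Σm=0, L=12 even, 4≤6≤6.
N = 11·3·13 = 429
Δ = 0!·10!·2!/13! = 1/858
Racah Σ t=0..0: t=0:+1/14400 = 1/14400
⇒ 3j(5 1 6; 0 0 0)² = 6/143, sgn +1
Racah Σ t=0..0: t=0:+1/34560 = 1/34560
⇒ 3j(5 1 6; 1 -1 0)² = 5/286, sgn +1
4πI² = N·(3j₀)²·(3jₘ)² = 45/143
I = +1·√(0.314685/4π) = 0.15824621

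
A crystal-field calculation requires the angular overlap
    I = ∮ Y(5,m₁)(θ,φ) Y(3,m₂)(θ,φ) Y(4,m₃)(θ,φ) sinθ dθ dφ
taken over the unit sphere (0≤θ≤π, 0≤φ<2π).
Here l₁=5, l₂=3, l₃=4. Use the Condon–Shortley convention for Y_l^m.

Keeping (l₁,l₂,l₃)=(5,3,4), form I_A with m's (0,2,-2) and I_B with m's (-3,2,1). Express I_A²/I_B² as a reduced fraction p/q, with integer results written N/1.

Shared (l₁,l₂,l₃)=(5,3,4): N and (l;000)² cancel in I_A²/I_B².
A: Δ = 4!·6!·2!/13! = 1/180180; Racah Σ t=3..4: t=3:−1/576 t=4:+1/2880 = -1/720; ⇒ 3j(5 3 4; 0 2 -2)² = 80/3003, sgn -1
B: Δ = 4!·6!·2!/13! = 1/180180; Racah Σ t=3..4: t=3:−1/1440 t=4:+1/1152 = 1/5760; ⇒ 3j(5 3 4; -3 2 1)² = 1/858, sgn -1
I_A²/I_B² = (80/3003)/(1/858) = 160/7

160/7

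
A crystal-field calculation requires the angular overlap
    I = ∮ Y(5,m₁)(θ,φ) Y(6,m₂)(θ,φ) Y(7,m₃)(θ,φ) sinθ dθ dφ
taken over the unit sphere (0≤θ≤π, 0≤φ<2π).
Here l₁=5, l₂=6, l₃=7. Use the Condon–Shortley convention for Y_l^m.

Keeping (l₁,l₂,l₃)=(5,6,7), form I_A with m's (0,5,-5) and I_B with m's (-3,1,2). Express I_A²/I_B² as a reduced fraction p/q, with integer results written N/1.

605/4116

l's match ⇒ only the (l;m) 3-j factors differ between A and B.
A: triangle coeff Δ(5,6,7) = 1/174594420; Σ_t [3,4]: t=3:−1/11612160 t=4:+1/14515200 = -1/58060800; (3j)²=55/58786 [(5 6 7; 0 5 -5)], sign=-1
B: triangle coeff Δ(5,6,7) = 1/174594420; Σ_t [2,4]: t=2:+1/2073600 t=3:−1/414720 t=4:+1/829440 = -1/1382400; (3j)²=294/46189 [(5 6 7; -3 1 2)], sign=+1
I_A²/I_B² = (55/58786)/(294/46189) = 605/4116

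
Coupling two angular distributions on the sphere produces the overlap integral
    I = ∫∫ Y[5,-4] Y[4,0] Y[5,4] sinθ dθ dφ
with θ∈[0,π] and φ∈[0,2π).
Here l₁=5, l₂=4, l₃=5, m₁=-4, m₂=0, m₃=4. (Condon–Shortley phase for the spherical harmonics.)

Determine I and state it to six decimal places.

-0.130198

Checks pass: Σm=0; 14 even; l₃=5∈[1,9].
(2·5+1)(2·4+1)(2·5+1) = 1089
Δ: 4! 6! 4! / 15! → 1/3153150
sum: t=0:+1/69120 t=1:−1/1728 t=2:+1/576 t=3:−1/1728 t=4:+1/69120 = 7/11520
3j²(5 4 5; 0 0 0) = Δ·Π!·Σ² = 2/143  (sign -1)
sum: t=3:−1/25920 t=4:+1/69120 = -1/41472
3j²(5 4 5; -4 0 4) = Δ·Π!·Σ² = 2/143  (sign +1)
combine: 4πI² = 1089·2/143·2/143 = 36/169
take √, sign -1: I = -0.13019760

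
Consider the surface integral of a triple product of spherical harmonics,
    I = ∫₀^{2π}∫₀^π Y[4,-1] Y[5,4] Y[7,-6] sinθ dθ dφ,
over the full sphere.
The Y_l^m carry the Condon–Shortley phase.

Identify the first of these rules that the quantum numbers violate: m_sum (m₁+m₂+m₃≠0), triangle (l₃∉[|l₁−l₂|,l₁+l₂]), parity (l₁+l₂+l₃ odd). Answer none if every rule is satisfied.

Σmᵢ = -3  ✗
l₃∈[|l₁−l₂|,l₁+l₂]=[1,9], have l₃=7
Σlᵢ = 16 ⇒ even

m_sum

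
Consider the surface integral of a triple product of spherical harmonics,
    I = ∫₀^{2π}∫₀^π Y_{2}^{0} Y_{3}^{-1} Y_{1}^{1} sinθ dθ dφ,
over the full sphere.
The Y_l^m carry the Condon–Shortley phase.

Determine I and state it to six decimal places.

-0.202301

Checks pass: Σm=0; 6 even; l₃=1∈[1,5].
(2·2+1)(2·3+1)(2·1+1) = 105
Δ: 4! 0! 2! / 7! → 1/105
sum: t=2:+1/4 = 1/4
3j²(2 3 1; 0 0 0) = Δ·Π!·Σ² = 3/35  (sign -1)
sum: t=2:+1/8 = 1/8
3j²(2 3 1; 0 -1 1) = Δ·Π!·Σ² = 2/35  (sign +1)
combine: 4πI² = 105·3/35·2/35 = 18/35
take √, sign -1: I = -0.20230066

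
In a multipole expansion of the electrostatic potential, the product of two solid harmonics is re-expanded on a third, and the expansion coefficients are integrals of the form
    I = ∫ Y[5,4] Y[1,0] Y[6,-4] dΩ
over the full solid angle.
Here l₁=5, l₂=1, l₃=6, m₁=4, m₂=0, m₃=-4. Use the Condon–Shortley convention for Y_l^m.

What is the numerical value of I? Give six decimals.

Rules hold: Σm=0, L=12 even, 4≤6≤6.
N = 11·3·13 = 429
Δ = 0!·10!·2!/13! = 1/858
Racah Σ t=0..0: t=0:+1/14400 = 1/14400
⇒ 3j(5 1 6; 0 0 0)² = 6/143, sgn +1
Racah Σ t=0..0: t=0:+1/362880 = 1/362880
⇒ 3j(5 1 6; 4 0 -4)² = 10/429, sgn +1
4πI² = N·(3j₀)²·(3jₘ)² = 60/143
I = +1·√(0.41958/4π) = 0.18272698

0.182727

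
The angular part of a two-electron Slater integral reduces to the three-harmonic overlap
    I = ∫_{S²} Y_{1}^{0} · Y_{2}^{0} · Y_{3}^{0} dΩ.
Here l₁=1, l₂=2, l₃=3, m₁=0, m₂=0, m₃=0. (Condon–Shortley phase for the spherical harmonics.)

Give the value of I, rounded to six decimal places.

0.247767

Checks pass: Σm=0; 6 even; l₃=3∈[1,3].
(2·1+1)(2·2+1)(2·3+1) = 105
Δ: 0! 2! 4! / 7! → 1/105
sum: t=0:+1/4 = 1/4
3j²(1 2 3; 0 0 0) = Δ·Π!·Σ² = 3/35  (sign -1)
(m-triple is (0,0,0) — same symbol as above.)
combine: 4πI² = 105·3/35·3/35 = 27/35
take √, sign +1: I = 0.24776670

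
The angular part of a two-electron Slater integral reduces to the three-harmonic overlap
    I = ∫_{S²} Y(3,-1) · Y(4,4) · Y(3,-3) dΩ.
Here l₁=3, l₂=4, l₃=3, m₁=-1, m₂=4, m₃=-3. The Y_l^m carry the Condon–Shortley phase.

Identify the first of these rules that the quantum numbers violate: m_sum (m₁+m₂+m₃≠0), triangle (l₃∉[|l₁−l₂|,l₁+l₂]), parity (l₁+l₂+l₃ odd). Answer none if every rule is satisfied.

none

Σmᵢ = 0  ✓
l₃∈[|l₁−l₂|,l₁+l₂]=[1,7], have l₃=3  ✓
Σlᵢ = 10 ⇒ even  ✓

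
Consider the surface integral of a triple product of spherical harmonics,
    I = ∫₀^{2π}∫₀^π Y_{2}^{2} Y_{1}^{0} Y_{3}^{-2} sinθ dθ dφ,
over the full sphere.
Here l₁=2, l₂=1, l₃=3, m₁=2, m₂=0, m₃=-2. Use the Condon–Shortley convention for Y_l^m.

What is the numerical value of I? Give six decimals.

Rules hold: Σm=0, L=6 even, 1≤3≤3.
N = 5·3·7 = 105
Δ = 0!·4!·2!/7! = 1/105
Racah Σ t=0..0: t=0:+1/4 = 1/4
⇒ 3j(2 1 3; 0 0 0)² = 3/35, sgn -1
Racah Σ t=0..0: t=0:+1/24 = 1/24
⇒ 3j(2 1 3; 2 0 -2)² = 1/21, sgn -1
4πI² = N·(3j₀)²·(3jₘ)² = 3/7
I = +1·√(0.428571/4π) = 0.18467439

0.184674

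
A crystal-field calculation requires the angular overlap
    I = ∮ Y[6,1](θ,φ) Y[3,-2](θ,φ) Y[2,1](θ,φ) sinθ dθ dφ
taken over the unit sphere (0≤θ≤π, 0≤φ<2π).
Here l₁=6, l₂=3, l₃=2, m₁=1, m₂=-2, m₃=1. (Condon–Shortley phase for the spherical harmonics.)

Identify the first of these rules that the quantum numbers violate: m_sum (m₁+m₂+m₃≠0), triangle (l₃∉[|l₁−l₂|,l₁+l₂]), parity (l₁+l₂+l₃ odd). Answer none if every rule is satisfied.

Σmᵢ = 0  ✓
l₃∈[|l₁−l₂|,l₁+l₂]=[3,9], have l₃=2  ✗
Σlᵢ = 11 ⇒ odd

triangle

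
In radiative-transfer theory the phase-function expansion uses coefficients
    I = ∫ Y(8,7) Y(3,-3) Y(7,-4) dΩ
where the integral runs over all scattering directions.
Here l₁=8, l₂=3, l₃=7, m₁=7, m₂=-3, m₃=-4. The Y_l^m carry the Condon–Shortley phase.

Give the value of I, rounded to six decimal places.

0.140692

m-sum 0 ✓  L=18 even ✓  5≤7≤11 ✓
Π(2lᵢ+1) = 17×7×15 = 1785
triangle coeff Δ(8,3,7) = 1/5290740
Σ_t [1,3]: t=1:−1/7257600 t=2:+1/2073600 t=3:−1/7257600 = 1/4838400
(3j)²=252/20995 [(8 3 7; 0 0 0)], sign=-1
Σ_t [0,0]: t=0:+1/1916006400 = 1/1916006400
(3j)²=15/1292 [(8 3 7; 7 -3 -4)], sign=-1
⇒ 4πI² = 19845/79781
I = (+1)√(19845/79781/(4π)) = 0.14069248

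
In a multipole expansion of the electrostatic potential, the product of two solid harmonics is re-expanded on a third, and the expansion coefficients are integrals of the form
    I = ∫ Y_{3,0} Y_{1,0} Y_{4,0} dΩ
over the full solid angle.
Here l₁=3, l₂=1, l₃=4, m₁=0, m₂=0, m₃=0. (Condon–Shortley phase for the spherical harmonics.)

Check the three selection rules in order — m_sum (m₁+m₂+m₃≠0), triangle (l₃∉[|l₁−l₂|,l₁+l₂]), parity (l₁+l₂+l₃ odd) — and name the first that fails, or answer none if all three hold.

m₁+m₂+m₃ = 0 + 0 + 0 = 0  ✓
triangle: |3−1|=2 ≤ l₃=4 ≤ 3+1=4  ✓
parity: l₁+l₂+l₃ = 8 is even  ✓

none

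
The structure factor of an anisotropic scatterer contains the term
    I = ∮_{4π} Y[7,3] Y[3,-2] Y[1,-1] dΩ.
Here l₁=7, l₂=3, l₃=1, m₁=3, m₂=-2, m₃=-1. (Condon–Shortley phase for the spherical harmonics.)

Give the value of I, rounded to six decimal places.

0.000000

|7−3|≤1≤7+3 violated ⇒ I = 0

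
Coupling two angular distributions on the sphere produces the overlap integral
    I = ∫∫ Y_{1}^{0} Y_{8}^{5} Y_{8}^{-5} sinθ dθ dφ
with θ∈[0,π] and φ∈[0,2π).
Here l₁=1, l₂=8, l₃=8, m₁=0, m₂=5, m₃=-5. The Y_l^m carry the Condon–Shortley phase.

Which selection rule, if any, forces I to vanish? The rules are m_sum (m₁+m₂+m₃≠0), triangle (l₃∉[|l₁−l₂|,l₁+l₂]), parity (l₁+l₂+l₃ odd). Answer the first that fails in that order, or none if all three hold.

parity

m₁+m₂+m₃ = 0 + 5 − 5 = 0  ✓
triangle: |1−8|=7 ≤ l₃=8 ≤ 1+8=9  ✓
parity: l₁+l₂+l₃ = 17 is odd  ✗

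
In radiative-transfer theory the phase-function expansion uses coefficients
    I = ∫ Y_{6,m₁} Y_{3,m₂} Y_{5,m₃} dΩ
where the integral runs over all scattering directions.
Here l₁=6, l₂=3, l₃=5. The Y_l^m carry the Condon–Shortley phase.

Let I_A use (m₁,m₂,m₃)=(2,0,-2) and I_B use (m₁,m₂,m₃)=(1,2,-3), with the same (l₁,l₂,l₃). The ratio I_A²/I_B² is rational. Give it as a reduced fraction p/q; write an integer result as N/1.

l's match ⇒ only the (l;m) 3-j factors differ between A and B.
A: triangle coeff Δ(6,3,5) = 1/675675; Σ_t [1,3]: t=1:−1/8640 t=2:+1/5760 t=3:−1/60480 = 1/24192; (3j)²=8/3003 [(6 3 5; 2 0 -2)], sign=-1
B: triangle coeff Δ(6,3,5) = 1/675675; Σ_t [3,4]: t=3:−1/17280 t=4:+1/120960 = -1/20160; (3j)²=64/3003 [(6 3 5; 1 2 -3)], sign=-1
I_A²/I_B² = (8/3003)/(64/3003) = 1/8

1/8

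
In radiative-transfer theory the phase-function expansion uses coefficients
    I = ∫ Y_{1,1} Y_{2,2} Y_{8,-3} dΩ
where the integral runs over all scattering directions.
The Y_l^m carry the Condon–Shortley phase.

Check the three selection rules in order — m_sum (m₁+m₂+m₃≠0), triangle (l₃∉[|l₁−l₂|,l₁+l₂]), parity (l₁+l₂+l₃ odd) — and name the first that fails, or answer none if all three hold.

triangle

azimuthal sum: 1 + 2 − 3 = 0  ✓
1 ≤ 8 ≤ 3 (triangle on l)  ✗
L = 1 + 2 + 8 = 11 (odd)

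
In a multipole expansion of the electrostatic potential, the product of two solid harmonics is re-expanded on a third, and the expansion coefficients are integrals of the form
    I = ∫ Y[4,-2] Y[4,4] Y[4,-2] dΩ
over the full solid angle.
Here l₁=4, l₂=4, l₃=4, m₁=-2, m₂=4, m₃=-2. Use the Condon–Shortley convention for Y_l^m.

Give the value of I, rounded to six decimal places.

m-sum 0 ✓  L=12 even ✓  0≤4≤8 ✓
Π(2lᵢ+1) = 9×9×9 = 729
triangle coeff Δ(4,4,4) = 1/450450
Σ_t [0,4]: t=0:+1/13824 t=1:−1/216 t=2:+1/64 t=3:−1/216 t=4:+1/13824 = 5/768
(3j)²=18/1001 [(4 4 4; 0 0 0)], sign=+1
Σ_t [4,4]: t=4:+1/2304 = 1/2304
(3j)²=5/143 [(4 4 4; -2 4 -2)], sign=+1
⇒ 4πI² = 65610/143143
I = (+1)√(65610/143143/(4π)) = 0.19098314

0.190983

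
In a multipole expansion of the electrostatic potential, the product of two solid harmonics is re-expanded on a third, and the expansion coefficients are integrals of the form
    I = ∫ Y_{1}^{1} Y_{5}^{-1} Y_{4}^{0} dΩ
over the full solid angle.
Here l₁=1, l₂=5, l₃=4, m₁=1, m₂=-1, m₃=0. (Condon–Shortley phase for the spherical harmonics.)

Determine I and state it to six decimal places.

-0.190188

Checks pass: Σm=0; 10 even; l₃=4∈[4,6].
(2·1+1)(2·5+1)(2·4+1) = 297
Δ: 2! 0! 8! / 11! → 1/495
sum: t=1:−1/576 = -1/576
3j²(1 5 4; 0 0 0) = Δ·Π!·Σ² = 5/99  (sign -1)
sum: t=0:+1/1152 = 1/1152
3j²(1 5 4; 1 -1 0) = Δ·Π!·Σ² = 1/33  (sign +1)
combine: 4πI² = 297·5/99·1/33 = 5/11
take √, sign -1: I = -0.19018827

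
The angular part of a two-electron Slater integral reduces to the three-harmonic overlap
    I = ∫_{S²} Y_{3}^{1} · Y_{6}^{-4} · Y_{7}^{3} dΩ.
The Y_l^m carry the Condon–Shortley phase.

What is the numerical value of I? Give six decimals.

Rules hold: Σm=0, L=16 even, 3≤7≤9.
N = 7·13·15 = 1365
Δ = 2!·4!·10!/17! = 1/2042040
Racah Σ t=0..2: t=0:+1/207360 t=1:−1/57600 t=2:+1/207360 = -1/129600
⇒ 3j(3 6 7; 0 0 0)² = 168/12155, sgn +1
Racah Σ t=0..2: t=0:+1/645120 t=1:−1/2177280 t=2:+1/174182400 = 191/174182400
⇒ 3j(3 6 7; 1 -4 3)² = 36481/2042040, sgn +1
4πI² = N·(3j₀)²·(3jₘ)² = 766101/2272985
I = +1·√(0.337046/4π) = 0.16377205

0.163772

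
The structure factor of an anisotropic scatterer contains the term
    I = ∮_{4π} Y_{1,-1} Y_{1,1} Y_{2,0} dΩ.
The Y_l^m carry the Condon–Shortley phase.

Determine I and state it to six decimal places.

m-sum 0 ✓  L=4 even ✓  0≤2≤2 ✓
Π(2lᵢ+1) = 3×3×5 = 45
triangle coeff Δ(1,1,2) = 1/30
Σ_t [0,0]: t=0:+1/1 = 1/1
(3j)²=2/15 [(1 1 2; 0 0 0)], sign=+1
Σ_t [0,0]: t=0:+1/4 = 1/4
(3j)²=1/30 [(1 1 2; -1 1 0)], sign=+1
⇒ 4πI² = 1/5
I = (+1)√(1/5/(4π)) = 0.12615663

0.126157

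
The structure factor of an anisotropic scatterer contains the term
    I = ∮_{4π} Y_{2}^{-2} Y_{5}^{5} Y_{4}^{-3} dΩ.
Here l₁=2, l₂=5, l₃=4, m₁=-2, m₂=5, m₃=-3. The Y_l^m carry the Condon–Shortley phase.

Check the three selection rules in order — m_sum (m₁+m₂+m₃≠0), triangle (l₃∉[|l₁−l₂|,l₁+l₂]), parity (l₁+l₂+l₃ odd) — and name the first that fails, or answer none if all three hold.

parity

Σmᵢ = 0  ✓
l₃∈[|l₁−l₂|,l₁+l₂]=[3,7], have l₃=4  ✓
Σlᵢ = 11 ⇒ odd  ✗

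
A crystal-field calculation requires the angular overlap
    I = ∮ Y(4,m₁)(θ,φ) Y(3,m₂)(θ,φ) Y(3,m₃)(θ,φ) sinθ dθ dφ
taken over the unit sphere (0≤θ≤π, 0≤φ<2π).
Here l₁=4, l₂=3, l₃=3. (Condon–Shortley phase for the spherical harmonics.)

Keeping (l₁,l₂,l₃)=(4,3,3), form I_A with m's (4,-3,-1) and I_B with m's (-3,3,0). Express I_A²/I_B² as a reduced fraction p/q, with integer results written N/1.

Same 4,3,3: normalisation and zero-m 3j drop out of the ratio.
A: Δ: 4! 4! 2! / 11! → 1/34650; sum: t=0:+1/1152 = 1/1152; 3j²(4 3 3; 4 -3 -1) = Δ·Π!·Σ² = 1/33  (sign +1)
B: Δ: 4! 4! 2! / 11! → 1/34650; sum: t=4:+1/288 = 1/288; 3j²(4 3 3; -3 3 0) = Δ·Π!·Σ² = 1/22  (sign -1)
I_A²/I_B² = (1/33)/(1/22) = 2/3

2/3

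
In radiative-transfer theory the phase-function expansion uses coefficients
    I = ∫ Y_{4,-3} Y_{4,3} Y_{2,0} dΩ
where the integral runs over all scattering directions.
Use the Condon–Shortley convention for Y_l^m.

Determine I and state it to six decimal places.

m-sum 0 ✓  L=10 even ✓  0≤2≤8 ✓
Π(2lᵢ+1) = 9×9×5 = 405
triangle coeff Δ(4,4,2) = 1/13860
Σ_t [2,4]: t=2:+1/192 t=3:−1/36 t=4:+1/192 = -5/288
(3j)²=20/693 [(4 4 2; 0 0 0)], sign=-1
Σ_t [5,6]: t=5:−1/480 t=6:+1/720 = -1/1440
(3j)²=7/1980 [(4 4 2; -3 3 0)], sign=-1
⇒ 4πI² = 5/121
I = (+1)√(5/121/(4π)) = 0.05734392

0.057344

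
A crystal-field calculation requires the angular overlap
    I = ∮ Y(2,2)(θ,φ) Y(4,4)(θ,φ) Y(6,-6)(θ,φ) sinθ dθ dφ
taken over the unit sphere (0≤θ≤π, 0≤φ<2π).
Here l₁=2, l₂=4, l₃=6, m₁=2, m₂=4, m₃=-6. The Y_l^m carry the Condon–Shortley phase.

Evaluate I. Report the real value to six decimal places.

0.353849

Rules hold: Σm=0, L=12 even, 2≤6≤6.
N = 5·9·13 = 585
Δ = 0!·4!·8!/13! = 1/6435
Racah Σ t=0..0: t=0:+1/2304 = 1/2304
⇒ 3j(2 4 6; 0 0 0)² = 5/143, sgn +1
Racah Σ t=0..0: t=0:+1/967680 = 1/967680
⇒ 3j(2 4 6; 2 4 -6)² = 1/13, sgn +1
4πI² = N·(3j₀)²·(3jₘ)² = 225/143
I = +1·√(1.57343/4π) = 0.35384927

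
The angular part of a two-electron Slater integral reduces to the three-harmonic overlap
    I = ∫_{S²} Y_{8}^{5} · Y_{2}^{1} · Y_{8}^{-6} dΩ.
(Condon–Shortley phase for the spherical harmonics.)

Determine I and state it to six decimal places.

0.193241

Rules hold: Σm=0, L=18 even, 6≤8≤10.
N = 17·5·17 = 1445
Δ = 2!·14!·2!/19! = 1/348840
Racah Σ t=0..2: t=0:+1/116121600 t=1:−1/25401600 t=2:+1/116121600 = -1/45158400
⇒ 3j(8 2 8; 0 0 0)² = 24/1615, sgn -1
Racah Σ t=1..2: t=1:−1/1916006400 t=2:+1/12454041600 = -1/2264371200
⇒ 3j(8 2 8; 5 1 -6)² = 847/38760, sgn -1
4πI² = N·(3j₀)²·(3jₘ)² = 847/1805
I = +1·√(0.469252/4π) = 0.19324051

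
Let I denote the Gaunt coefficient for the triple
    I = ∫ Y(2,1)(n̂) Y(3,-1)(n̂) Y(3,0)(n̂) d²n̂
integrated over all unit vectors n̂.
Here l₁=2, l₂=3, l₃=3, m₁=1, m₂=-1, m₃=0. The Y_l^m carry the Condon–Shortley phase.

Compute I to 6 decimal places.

m-sum 0 ✓  L=8 even ✓  1≤3≤5 ✓
Π(2lᵢ+1) = 5×7×7 = 245
triangle coeff Δ(2,3,3) = 1/3780
Σ_t [0,2]: t=0:+1/24 t=1:−1/4 t=2:+1/24 = -1/6
(3j)²=4/105 [(2 3 3; 0 0 0)], sign=+1
Σ_t [0,1]: t=0:+1/8 t=1:−1/12 = 1/24
(3j)²=1/210 [(2 3 3; 1 -1 0)], sign=-1
⇒ 4πI² = 2/45
I = (-1)√(2/45/(4π)) = -0.05947080

-0.059471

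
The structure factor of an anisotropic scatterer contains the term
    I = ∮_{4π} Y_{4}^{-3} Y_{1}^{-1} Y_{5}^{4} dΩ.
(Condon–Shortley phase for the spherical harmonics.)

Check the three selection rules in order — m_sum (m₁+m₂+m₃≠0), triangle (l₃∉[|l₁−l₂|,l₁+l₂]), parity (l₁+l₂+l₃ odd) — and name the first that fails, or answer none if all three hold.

m₁+m₂+m₃ = -3 − 1 + 4 = 0  ✓
triangle: |4−1|=3 ≤ l₃=5 ≤ 4+1=5  ✓
parity: l₁+l₂+l₃ = 10 is even  ✓

none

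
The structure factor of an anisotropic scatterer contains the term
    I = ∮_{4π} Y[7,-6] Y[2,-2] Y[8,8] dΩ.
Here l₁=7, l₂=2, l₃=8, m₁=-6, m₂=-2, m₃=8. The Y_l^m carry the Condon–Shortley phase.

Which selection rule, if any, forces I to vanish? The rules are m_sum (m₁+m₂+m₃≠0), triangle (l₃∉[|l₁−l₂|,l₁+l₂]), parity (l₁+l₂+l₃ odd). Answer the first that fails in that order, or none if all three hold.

m₁+m₂+m₃ = -6 − 2 + 8 = 0  ✓
triangle: |7−2|=5 ≤ l₃=8 ≤ 7+2=9  ✓
parity: l₁+l₂+l₃ = 17 is odd  ✗

parity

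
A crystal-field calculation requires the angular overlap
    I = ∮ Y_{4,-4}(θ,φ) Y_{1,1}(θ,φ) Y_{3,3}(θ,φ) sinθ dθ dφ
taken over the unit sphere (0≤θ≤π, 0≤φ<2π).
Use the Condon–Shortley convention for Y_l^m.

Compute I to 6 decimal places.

Rules hold: Σm=0, L=8 even, 3≤3≤5.
N = 9·3·7 = 189
Δ = 2!·6!·0!/9! = 1/252
Racah Σ t=1..1: t=1:−1/36 = -1/36
⇒ 3j(4 1 3; 0 0 0)² = 4/63, sgn +1
Racah Σ t=2..2: t=2:+1/1440 = 1/1440
⇒ 3j(4 1 3; -4 1 3)² = 1/9, sgn +1
4πI² = N·(3j₀)²·(3jₘ)² = 4/3
I = +1·√(1.33333/4π) = 0.32573501

0.325735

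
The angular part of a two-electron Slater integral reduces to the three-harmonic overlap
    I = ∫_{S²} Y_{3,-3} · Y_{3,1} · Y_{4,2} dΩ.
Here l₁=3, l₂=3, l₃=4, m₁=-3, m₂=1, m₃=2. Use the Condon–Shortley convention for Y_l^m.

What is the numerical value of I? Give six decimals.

Rules hold: Σm=0, L=10 even, 0≤4≤6.
N = 7·7·9 = 441
Δ = 2!·4!·4!/11! = 1/34650
Racah Σ t=0..2: t=0:+1/72 t=1:−1/16 t=2:+1/72 = -5/144
⇒ 3j(3 3 4; 0 0 0)² = 2/77, sgn -1
Racah Σ t=2..2: t=2:+1/192 = 1/192
⇒ 3j(3 3 4; -3 1 2)² = 3/77, sgn +1
4πI² = N·(3j₀)²·(3jₘ)² = 54/121
I = -1·√(0.446281/4π) = -0.18845135

-0.188451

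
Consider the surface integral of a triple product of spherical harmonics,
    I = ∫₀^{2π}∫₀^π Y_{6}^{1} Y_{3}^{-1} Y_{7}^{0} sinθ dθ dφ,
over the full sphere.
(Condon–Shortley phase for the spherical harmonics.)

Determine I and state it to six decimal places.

0.006417

Checks pass: Σm=0; 16 even; l₃=7∈[3,9].
(2·6+1)(2·3+1)(2·7+1) = 1365
Δ: 2! 10! 4! / 17! → 1/2042040
sum: t=0:+1/207360 t=1:−1/57600 t=2:+1/207360 = -1/129600
3j²(6 3 7; 0 0 0) = Δ·Π!·Σ² = 168/12155  (sign +1)
sum: t=0:+1/115200 t=1:−1/103680 t=2:+1/1451520 = -1/3628800
3j²(6 3 7; 1 -1 0) = Δ·Π!·Σ² = 1/36465  (sign +1)
combine: 4πI² = 1365·168/12155·1/36465 = 1176/2272985
take √, sign +1: I = 0.00641653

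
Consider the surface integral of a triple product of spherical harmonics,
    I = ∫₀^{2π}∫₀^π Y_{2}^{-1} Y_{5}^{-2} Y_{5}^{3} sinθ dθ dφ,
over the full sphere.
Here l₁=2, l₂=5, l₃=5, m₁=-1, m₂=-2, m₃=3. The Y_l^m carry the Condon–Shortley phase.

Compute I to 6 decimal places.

m-sum 0 ✓  L=12 even ✓  3≤5≤7 ✓
Π(2lᵢ+1) = 5×11×11 = 605
triangle coeff Δ(2,5,5) = 1/38610
Σ_t [0,2]: t=0:+1/2880 t=1:−1/576 t=2:+1/2880 = -1/960
(3j)²=10/429 [(2 5 5; 0 0 0)], sign=+1
Σ_t [1,2]: t=1:−1/2880 t=2:+1/10080 = -1/4032
(3j)²=10/429 [(2 5 5; -1 -2 3)], sign=-1
⇒ 4πI² = 500/1521
I = (-1)√(500/1521/(4π)) = -0.16173926

-0.161739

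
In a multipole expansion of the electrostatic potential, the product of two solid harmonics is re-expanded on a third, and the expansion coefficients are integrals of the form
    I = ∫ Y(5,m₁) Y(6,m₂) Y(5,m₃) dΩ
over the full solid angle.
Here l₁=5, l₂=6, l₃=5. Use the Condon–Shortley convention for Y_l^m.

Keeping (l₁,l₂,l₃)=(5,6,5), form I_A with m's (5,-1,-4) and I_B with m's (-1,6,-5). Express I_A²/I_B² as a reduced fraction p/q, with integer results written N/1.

Shared (l₁,l₂,l₃)=(5,6,5): N and (l;000)² cancel in I_A²/I_B².
A: Δ = 6!·4!·6!/17! = 1/28588560; Racah Σ t=0..0: t=0:+1/2073600 = 1/2073600; ⇒ 3j(5 6 5; 5 -1 -4)² = 63/9724, sgn -1
B: Δ = 6!·4!·6!/17! = 1/28588560; Racah Σ t=6..6: t=6:+1/12441600 = 1/12441600; ⇒ 3j(5 6 5; -1 6 -5)² = 3/442, sgn +1
I_A²/I_B² = (63/9724)/(3/442) = 21/22

21/22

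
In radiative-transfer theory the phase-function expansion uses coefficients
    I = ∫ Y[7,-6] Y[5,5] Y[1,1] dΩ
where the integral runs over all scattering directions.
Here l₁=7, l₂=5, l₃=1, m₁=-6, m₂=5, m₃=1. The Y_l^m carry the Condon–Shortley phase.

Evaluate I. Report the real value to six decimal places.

0.000000

|7−5|≤1≤7+5 violated ⇒ I = 0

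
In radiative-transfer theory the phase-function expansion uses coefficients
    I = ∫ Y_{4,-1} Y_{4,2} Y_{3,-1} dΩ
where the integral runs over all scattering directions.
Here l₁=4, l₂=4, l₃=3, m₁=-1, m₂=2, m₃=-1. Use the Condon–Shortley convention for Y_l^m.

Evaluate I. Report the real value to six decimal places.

0.000000

Σlᵢ=11 odd — θ-integrand is odd under cosθ→−cosθ; I=0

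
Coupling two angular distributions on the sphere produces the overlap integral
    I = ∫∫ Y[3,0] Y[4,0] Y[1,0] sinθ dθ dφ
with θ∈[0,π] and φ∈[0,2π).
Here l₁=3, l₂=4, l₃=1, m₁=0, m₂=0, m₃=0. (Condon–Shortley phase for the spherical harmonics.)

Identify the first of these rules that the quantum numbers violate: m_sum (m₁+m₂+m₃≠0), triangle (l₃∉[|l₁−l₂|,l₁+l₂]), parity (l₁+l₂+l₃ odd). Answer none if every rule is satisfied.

azimuthal sum: 0 + 0 + 0 = 0  ✓
1 ≤ 1 ≤ 7 (triangle on l)  ✓
L = 3 + 4 + 1 = 8 (even)  ✓

none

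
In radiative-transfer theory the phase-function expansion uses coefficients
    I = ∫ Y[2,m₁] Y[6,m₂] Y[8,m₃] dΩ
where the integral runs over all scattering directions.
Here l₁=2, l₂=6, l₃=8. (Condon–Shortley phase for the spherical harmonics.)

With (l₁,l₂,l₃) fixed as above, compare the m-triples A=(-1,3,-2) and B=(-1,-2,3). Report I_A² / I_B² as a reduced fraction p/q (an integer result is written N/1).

8/33

Shared (l₁,l₂,l₃)=(2,6,8): N and (l;000)² cancel in I_A²/I_B².
A: Δ = 0!·4!·12!/17! = 1/30940; Racah Σ t=0..0: t=0:+1/13063680 = 1/13063680; ⇒ 3j(2 6 8; -1 3 -2)² = 10/1547, sgn +1
B: Δ = 0!·4!·12!/17! = 1/30940; Racah Σ t=0..0: t=0:+1/5806080 = 1/5806080; ⇒ 3j(2 6 8; -1 -2 3)² = 165/6188, sgn -1
I_A²/I_B² = (10/1547)/(165/6188) = 8/33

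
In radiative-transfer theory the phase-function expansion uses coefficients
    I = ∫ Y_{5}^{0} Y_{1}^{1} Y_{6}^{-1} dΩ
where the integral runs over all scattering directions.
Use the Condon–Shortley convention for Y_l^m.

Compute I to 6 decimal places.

-0.187239

Checks pass: Σm=0; 12 even; l₃=6∈[4,6].
(2·5+1)(2·1+1)(2·6+1) = 429
Δ: 0! 10! 2! / 13! → 1/858
sum: t=0:+1/14400 = 1/14400
3j²(5 1 6; 0 0 0) = Δ·Π!·Σ² = 6/143  (sign +1)
sum: t=0:+1/28800 = 1/28800
3j²(5 1 6; 0 1 -1) = Δ·Π!·Σ² = 7/286  (sign -1)
combine: 4πI² = 429·6/143·7/286 = 63/143
take √, sign -1: I = -0.18723944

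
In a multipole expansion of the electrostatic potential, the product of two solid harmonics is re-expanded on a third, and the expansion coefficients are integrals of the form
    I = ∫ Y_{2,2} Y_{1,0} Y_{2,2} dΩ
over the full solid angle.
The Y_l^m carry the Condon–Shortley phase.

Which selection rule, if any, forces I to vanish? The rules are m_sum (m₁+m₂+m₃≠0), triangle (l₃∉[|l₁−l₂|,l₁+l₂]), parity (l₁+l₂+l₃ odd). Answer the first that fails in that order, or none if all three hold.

Σmᵢ = 4  ✗
l₃∈[|l₁−l₂|,l₁+l₂]=[1,3], have l₃=2
Σlᵢ = 5 ⇒ odd

m_sum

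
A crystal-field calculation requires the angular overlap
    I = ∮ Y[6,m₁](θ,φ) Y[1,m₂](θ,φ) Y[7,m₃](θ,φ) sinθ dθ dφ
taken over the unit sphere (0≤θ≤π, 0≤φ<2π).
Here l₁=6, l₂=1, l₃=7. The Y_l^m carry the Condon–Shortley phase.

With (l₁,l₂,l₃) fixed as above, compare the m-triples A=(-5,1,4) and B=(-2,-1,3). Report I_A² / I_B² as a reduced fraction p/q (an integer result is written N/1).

1/15

Shared (l₁,l₂,l₃)=(6,1,7): N and (l;000)² cancel in I_A²/I_B².
A: Δ = 0!·12!·2!/15! = 1/1365; Racah Σ t=0..0: t=0:+1/79833600 = 1/79833600; ⇒ 3j(6 1 7; -5 1 4)² = 1/455, sgn -1
B: Δ = 0!·12!·2!/15! = 1/1365; Racah Σ t=0..0: t=0:+1/1935360 = 1/1935360; ⇒ 3j(6 1 7; -2 -1 3)² = 3/91, sgn +1
I_A²/I_B² = (1/455)/(3/91) = 1/15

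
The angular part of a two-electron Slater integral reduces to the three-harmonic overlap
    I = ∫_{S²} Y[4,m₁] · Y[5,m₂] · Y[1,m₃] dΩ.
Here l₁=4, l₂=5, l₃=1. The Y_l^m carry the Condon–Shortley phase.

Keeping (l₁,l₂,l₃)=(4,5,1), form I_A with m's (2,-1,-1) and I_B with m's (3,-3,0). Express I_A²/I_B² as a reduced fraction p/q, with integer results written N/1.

3/8

Same 4,5,1: normalisation and zero-m 3j drop out of the ratio.
A: Δ: 8! 0! 2! / 11! → 1/495; sum: t=2:+1/2880 = 1/2880; 3j²(4 5 1; 2 -1 -1) = Δ·Π!·Σ² = 2/165  (sign +1)
B: Δ: 8! 0! 2! / 11! → 1/495; sum: t=1:−1/5040 = -1/5040; 3j²(4 5 1; 3 -3 0) = Δ·Π!·Σ² = 16/495  (sign +1)
I_A²/I_B² = (2/165)/(16/495) = 3/8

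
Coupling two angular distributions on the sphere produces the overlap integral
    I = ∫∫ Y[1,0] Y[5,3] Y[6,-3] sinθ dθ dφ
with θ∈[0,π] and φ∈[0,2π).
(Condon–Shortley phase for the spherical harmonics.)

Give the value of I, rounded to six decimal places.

m-sum 0 ✓  L=12 even ✓  4≤6≤6 ✓
Π(2lᵢ+1) = 3×11×13 = 429
triangle coeff Δ(1,5,6) = 1/858
Σ_t [0,0]: t=0:+1/14400 = 1/14400
(3j)²=6/143 [(1 5 6; 0 0 0)], sign=+1
Σ_t [0,0]: t=0:+1/80640 = 1/80640
(3j)²=9/286 [(1 5 6; 0 3 -3)], sign=-1
⇒ 4πI² = 81/143
I = (-1)√(81/143/(4π)) = -0.21230956

-0.212310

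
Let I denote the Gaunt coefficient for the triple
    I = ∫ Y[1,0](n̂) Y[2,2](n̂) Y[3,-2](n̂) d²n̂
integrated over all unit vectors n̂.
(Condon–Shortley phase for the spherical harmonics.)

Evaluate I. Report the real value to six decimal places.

m-sum 0 ✓  L=6 even ✓  1≤3≤3 ✓
Π(2lᵢ+1) = 3×5×7 = 105
triangle coeff Δ(1,2,3) = 1/105
Σ_t [0,0]: t=0:+1/4 = 1/4
(3j)²=3/35 [(1 2 3; 0 0 0)], sign=-1
Σ_t [0,0]: t=0:+1/24 = 1/24
(3j)²=1/21 [(1 2 3; 0 2 -2)], sign=-1
⇒ 4πI² = 3/7
I = (+1)√(3/7/(4π)) = 0.18467439

0.184674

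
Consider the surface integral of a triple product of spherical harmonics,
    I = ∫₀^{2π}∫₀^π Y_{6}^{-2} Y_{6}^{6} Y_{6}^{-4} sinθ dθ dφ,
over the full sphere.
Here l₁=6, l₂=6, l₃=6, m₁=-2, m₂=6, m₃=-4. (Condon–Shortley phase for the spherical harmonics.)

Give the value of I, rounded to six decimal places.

-0.158872

Rules hold: Σm=0, L=18 even, 0≤6≤12.
N = 13·13·13 = 2197
Δ = 6!·6!·6!/19! = 1/325909584
Racah Σ t=0..6: t=0:+1/373248000 t=1:−1/1728000 t=2:+1/110592 t=3:−1/46656 t=4:+1/110592 t=5:−1/1728000 t=6:+1/373248000 = -7/1555200
⇒ 3j(6 6 6; 0 0 0)² = 400/46189, sgn -1
Racah Σ t=6..6: t=6:+1/24883200 = 1/24883200
⇒ 3j(6 6 6; -2 6 -4)² = 70/4199, sgn +1
4πI² = N·(3j₀)²·(3jₘ)² = 364000/1147619
I = -1·√(0.317178/4π) = -0.15887183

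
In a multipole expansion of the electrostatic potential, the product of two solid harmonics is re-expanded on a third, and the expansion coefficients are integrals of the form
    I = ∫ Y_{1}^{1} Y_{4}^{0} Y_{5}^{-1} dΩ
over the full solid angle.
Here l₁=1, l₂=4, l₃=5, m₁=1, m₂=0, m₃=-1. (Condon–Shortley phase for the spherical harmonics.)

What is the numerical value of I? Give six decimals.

-0.190188

Rules hold: Σm=0, L=10 even, 3≤5≤5.
N = 3·9·11 = 297
Δ = 0!·2!·8!/11! = 1/495
Racah Σ t=0..0: t=0:+1/576 = 1/576
⇒ 3j(1 4 5; 0 0 0)² = 5/99, sgn -1
Racah Σ t=0..0: t=0:+1/1152 = 1/1152
⇒ 3j(1 4 5; 1 0 -1)² = 1/33, sgn +1
4πI² = N·(3j₀)²·(3jₘ)² = 5/11
I = -1·√(0.454545/4π) = -0.19018827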